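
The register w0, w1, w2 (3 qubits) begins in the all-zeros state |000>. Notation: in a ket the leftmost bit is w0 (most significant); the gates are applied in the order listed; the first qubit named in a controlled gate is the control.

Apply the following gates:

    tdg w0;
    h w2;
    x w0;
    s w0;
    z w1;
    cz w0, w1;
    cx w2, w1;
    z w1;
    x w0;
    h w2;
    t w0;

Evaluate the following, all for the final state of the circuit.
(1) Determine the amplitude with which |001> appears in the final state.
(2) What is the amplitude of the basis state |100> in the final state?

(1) The final state's coefficient on |001> equals I/2.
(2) The amplitude on |100> is 0.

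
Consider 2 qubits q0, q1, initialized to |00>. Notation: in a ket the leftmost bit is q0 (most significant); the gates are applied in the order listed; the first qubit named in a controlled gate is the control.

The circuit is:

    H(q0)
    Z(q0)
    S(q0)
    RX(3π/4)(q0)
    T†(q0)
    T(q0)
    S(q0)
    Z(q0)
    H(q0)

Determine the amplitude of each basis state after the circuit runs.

The final amplitudes are -sqrt(sqrt(2) + 2)/2 on |00>, 0 on |01>, sqrt(2 - sqrt(2))/2 on |10>, 0 on |11>.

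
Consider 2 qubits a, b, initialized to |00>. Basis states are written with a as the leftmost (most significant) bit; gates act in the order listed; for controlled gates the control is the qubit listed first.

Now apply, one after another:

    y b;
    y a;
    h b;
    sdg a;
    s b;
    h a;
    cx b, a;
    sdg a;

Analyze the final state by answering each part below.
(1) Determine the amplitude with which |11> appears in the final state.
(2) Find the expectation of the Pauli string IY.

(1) |11> carries amplitude -I/2 in the final state.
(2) The expectation value of IY is 1.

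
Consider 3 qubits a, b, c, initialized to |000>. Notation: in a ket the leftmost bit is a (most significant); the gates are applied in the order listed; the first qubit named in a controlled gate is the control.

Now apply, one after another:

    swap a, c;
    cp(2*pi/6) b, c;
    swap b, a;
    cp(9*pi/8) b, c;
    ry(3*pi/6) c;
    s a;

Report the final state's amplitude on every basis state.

After the circuit, the state carries amplitude sqrt(2)/2 on |000>, sqrt(2)/2 on |001>, and 0 on every other basis state.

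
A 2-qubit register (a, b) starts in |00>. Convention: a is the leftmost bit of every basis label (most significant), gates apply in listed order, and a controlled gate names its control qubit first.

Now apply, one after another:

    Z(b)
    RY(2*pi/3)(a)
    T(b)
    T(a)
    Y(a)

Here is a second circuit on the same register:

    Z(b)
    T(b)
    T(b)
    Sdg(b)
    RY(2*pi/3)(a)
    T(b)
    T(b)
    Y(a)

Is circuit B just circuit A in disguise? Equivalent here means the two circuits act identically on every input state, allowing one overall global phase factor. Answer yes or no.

No — the two circuits implement different unitaries, even allowing a global phase.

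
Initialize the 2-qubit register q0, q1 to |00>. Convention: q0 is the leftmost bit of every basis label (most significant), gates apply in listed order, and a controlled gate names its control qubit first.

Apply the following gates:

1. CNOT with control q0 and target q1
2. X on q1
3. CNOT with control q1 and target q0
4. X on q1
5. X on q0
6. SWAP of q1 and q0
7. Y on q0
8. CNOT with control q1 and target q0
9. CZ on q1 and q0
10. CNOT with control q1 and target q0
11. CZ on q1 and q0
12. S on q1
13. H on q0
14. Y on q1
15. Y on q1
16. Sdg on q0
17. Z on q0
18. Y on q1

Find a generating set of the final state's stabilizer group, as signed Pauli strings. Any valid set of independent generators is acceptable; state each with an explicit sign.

The stabilizer group can be generated by -YI, -IZ, among other valid generating sets.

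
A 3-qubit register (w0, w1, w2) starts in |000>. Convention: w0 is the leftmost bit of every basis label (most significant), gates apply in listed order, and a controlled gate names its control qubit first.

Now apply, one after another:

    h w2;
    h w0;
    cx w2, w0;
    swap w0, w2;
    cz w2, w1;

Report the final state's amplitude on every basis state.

The final amplitudes are 1/2 on |000>, 1/2 on |001>, 0 on |010>, 0 on |011>, 1/2 on |100>, 1/2 on |101>, 0 on |110>, 0 on |111>.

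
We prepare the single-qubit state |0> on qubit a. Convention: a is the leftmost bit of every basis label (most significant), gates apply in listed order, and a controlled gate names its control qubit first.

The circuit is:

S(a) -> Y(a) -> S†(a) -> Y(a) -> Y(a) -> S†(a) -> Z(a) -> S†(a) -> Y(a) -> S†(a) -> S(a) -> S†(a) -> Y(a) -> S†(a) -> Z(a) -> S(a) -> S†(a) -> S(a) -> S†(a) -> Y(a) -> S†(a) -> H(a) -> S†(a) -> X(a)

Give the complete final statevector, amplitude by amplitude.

After the circuit, the state carries amplitude -sqrt(2)*I/2 on |0>, sqrt(2)/2 on |1>.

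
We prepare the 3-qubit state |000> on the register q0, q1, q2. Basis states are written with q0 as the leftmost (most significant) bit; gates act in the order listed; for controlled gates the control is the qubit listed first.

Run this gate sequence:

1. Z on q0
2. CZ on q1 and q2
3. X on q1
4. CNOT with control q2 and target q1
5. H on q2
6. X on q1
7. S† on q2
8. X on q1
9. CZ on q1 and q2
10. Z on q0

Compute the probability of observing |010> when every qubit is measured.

Outcome |010> occurs with probability 1/2.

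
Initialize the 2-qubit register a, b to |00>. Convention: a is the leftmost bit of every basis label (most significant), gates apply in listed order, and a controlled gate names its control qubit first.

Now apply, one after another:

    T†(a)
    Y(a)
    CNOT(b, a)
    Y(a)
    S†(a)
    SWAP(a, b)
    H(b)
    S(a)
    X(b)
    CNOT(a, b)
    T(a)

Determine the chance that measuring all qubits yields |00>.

Outcome |00> occurs with probability 1/2.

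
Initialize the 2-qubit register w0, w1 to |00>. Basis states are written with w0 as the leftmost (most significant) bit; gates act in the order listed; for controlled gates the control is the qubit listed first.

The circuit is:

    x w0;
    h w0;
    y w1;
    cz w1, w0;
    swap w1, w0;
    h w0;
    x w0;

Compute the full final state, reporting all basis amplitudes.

The final amplitudes are -I/2 on |00>, -I/2 on |01>, I/2 on |10>, I/2 on |11>.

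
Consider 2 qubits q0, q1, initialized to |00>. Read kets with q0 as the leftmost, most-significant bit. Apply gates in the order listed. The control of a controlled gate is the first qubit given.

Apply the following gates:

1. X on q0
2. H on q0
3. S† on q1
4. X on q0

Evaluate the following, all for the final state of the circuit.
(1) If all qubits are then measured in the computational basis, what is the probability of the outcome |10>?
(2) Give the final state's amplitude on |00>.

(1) A full measurement returns |10> with probability 1/2.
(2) |00> carries amplitude -sqrt(2)/2 in the final state.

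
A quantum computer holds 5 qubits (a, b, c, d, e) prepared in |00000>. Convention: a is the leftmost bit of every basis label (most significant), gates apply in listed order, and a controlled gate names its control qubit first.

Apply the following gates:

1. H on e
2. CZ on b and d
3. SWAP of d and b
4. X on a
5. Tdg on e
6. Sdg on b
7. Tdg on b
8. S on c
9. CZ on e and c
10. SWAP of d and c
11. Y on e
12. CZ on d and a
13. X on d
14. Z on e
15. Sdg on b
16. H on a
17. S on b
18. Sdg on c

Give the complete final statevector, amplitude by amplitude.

After the circuit, the state carries amplitude -exp(I*pi/4)/2 on |00010>, -I/2 on |00011>, exp(I*pi/4)/2 on |10010>, I/2 on |10011>, and 0 on every other basis state.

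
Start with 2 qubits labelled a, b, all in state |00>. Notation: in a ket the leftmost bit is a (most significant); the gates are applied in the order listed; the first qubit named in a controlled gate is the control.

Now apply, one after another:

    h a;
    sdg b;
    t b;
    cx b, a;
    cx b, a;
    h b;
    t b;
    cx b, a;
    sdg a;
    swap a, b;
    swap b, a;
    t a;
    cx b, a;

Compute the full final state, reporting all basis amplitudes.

The final amplitudes are 1/2 on |00>, 1/2 on |01>, -exp(3*I*pi/4)/2 on |10>, exp(I*pi/4)/2 on |11>.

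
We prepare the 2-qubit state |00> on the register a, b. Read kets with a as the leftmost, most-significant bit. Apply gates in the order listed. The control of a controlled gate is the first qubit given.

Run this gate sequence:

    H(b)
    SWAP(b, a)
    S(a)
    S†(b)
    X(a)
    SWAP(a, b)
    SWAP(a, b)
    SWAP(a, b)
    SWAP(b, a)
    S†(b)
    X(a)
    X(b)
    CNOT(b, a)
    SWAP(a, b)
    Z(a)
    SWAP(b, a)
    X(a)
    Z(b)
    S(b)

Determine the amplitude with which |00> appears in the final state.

|00> carries amplitude 0 in the final state.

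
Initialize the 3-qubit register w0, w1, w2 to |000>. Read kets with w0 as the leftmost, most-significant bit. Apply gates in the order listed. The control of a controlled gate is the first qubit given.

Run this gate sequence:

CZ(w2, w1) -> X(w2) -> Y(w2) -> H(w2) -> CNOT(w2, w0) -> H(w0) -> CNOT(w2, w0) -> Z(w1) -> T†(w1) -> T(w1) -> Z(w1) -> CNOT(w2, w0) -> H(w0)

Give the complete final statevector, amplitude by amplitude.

The final amplitudes are -sqrt(2)*I/2 on |000>, -sqrt(2)*I/2 on |101>, and 0 on every other basis state. Key observation: gates 6-13 undo each other exactly, leaving only the rest of the circuit to track.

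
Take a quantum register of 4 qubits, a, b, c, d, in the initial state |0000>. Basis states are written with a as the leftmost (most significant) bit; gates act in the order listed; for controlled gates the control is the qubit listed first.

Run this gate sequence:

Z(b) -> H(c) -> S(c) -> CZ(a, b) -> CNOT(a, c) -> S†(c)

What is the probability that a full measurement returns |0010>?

The probability of measuring |0010> is 1/2.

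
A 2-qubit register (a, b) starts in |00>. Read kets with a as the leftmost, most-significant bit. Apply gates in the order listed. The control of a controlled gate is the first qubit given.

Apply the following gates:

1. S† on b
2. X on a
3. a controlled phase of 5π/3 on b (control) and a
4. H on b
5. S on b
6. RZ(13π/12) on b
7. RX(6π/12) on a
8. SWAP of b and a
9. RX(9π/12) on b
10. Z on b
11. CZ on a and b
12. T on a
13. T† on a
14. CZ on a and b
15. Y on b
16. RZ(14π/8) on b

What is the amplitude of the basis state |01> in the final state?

|01> carries amplitude (sqrt(2 - sqrt(2)) + sqrt(sqrt(2) + 2))*exp(I*pi/3)/4 in the final state. Key observation: gates 11-14 undo each other exactly, leaving only the rest of the circuit to track.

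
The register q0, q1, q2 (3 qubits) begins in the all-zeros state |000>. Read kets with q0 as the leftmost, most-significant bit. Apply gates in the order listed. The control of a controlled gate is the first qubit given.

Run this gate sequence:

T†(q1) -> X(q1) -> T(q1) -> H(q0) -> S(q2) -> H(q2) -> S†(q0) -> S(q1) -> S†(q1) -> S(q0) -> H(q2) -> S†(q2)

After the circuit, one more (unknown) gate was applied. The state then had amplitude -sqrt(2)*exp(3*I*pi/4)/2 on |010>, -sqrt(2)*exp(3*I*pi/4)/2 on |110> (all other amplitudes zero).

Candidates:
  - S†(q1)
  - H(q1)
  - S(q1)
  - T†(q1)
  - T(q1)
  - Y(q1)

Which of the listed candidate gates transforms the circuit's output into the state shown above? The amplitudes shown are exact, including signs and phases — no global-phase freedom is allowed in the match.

It was S†(q1) that produced the state shown. Key observation: the block from step 5 through step 12 cancels to the identity and can be dropped.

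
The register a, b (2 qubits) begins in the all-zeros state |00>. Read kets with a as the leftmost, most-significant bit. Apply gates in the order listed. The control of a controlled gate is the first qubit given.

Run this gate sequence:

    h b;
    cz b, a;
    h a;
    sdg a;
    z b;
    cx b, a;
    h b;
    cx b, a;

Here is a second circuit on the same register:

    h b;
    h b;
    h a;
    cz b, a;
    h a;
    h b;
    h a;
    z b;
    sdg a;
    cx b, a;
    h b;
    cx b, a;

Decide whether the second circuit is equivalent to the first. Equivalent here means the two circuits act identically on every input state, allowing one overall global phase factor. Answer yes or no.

No, they are not equivalent — no single phase factor reconciles the two unitaries.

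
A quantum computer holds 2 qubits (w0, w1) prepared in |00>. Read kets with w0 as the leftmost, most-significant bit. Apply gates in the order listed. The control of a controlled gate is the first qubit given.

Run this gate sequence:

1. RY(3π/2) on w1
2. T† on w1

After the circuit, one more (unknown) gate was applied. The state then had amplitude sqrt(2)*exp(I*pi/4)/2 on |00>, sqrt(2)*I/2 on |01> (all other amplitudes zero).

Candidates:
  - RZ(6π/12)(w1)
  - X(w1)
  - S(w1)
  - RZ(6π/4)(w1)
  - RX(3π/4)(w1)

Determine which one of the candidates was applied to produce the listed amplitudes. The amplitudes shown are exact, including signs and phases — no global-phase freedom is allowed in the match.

The applied gate was RZ(6π/4)(w1).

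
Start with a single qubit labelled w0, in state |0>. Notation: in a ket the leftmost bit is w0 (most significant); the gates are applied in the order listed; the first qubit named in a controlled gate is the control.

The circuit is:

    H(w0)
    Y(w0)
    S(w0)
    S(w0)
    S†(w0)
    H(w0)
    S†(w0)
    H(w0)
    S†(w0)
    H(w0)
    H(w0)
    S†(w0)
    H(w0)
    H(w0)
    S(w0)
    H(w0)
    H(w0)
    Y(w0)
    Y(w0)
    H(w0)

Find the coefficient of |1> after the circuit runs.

The amplitude on |1> is -1/2 - I/2. Key observation: gates 10-17 undo each other exactly, leaving only the rest of the circuit to track.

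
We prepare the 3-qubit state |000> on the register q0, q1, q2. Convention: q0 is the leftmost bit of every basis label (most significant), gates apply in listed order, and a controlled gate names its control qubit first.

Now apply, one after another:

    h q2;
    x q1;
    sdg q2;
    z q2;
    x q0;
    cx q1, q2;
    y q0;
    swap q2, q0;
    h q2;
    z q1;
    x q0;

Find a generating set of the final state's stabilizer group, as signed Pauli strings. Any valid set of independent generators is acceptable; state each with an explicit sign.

One valid set of independent stabilizer generators is +YII, +IIX, -IZI (any independent generating set of the same group is equally correct).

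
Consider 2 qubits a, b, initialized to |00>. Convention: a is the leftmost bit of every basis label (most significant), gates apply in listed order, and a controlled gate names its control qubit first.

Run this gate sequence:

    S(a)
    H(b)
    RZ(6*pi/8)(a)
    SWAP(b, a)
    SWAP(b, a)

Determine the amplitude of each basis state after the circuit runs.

After the circuit, the state carries amplitude -sqrt(2)*exp(5*I*pi/8)/2 on |00>, -sqrt(2)*exp(5*I*pi/8)/2 on |01>, 0 on |10>, 0 on |11>. Key observation: steps 4-5 multiply out to the identity, so the circuit reduces to the remaining gates.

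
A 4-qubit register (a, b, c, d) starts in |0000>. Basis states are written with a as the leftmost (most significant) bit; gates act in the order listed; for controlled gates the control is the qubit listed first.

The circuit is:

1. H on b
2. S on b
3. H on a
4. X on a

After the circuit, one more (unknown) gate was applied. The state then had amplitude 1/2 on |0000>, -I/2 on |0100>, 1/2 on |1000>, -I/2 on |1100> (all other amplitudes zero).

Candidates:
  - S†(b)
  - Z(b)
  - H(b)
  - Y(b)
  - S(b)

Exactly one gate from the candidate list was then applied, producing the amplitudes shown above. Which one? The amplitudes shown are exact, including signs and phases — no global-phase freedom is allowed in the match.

The unique candidate consistent with the amplitudes is Z(b).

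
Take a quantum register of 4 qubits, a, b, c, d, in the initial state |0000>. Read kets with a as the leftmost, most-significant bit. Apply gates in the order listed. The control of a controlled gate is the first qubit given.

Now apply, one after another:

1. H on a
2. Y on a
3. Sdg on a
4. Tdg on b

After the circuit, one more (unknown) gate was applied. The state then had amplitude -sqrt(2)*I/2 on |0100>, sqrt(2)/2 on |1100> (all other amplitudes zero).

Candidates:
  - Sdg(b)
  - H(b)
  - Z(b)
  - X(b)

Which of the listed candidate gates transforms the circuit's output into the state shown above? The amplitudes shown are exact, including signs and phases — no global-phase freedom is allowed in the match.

It was X(b) that produced the state shown.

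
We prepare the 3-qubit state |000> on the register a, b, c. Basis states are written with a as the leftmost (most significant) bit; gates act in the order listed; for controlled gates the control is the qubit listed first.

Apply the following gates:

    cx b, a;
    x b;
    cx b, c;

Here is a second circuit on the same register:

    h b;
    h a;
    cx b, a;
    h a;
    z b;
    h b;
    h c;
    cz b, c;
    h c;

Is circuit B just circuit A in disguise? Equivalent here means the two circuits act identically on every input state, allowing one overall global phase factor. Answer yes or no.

No — the two circuits implement different unitaries, even allowing a global phase.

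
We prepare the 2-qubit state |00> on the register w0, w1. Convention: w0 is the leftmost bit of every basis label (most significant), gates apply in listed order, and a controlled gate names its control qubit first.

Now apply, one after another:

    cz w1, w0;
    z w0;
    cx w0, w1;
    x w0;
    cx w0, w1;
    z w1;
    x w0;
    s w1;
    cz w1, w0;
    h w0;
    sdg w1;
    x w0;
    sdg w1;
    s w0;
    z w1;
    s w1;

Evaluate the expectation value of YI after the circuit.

The expectation value of YI is 1.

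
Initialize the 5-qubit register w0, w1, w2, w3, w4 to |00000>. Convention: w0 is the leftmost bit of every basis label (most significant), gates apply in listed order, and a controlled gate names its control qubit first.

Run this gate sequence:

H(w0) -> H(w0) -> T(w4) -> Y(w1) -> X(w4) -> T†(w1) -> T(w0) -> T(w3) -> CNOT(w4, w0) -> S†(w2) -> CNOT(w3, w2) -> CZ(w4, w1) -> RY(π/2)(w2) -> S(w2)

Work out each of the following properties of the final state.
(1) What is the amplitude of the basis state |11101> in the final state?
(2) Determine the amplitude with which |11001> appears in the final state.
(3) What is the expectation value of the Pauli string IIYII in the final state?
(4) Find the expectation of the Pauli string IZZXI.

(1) The final state's coefficient on |11101> equals -sqrt(2)*exp(3*I*pi/4)/2. Key observation: the block from step 1 through step 2 cancels to the identity and can be dropped.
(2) The amplitude on |11001> is -sqrt(2)*exp(I*pi/4)/2.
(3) The expectation value of IIYII is 1.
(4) In the final state, IZZXI has expectation 0.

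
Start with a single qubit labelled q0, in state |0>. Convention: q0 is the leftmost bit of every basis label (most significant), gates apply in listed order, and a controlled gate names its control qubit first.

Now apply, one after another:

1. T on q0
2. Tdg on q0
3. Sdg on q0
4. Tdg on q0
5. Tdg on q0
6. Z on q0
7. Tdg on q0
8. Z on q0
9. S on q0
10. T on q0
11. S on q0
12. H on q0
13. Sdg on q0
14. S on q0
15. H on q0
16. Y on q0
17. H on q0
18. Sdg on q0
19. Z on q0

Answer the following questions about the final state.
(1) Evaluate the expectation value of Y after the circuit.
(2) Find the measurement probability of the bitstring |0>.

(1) The expectation value of Y is -1. Key observation: the block from step 12 through step 15 cancels to the identity and can be dropped.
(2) The probability of measuring |0> is 1/2.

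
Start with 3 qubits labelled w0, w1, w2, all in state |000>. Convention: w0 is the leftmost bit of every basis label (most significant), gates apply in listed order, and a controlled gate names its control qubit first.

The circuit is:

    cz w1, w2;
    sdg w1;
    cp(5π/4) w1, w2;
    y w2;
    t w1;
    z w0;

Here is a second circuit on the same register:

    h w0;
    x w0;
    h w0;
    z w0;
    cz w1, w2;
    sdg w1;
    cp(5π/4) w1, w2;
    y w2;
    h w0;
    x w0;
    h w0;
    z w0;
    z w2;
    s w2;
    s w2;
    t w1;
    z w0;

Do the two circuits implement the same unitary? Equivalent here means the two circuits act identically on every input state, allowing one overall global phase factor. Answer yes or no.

Yes — the two circuits implement the same unitary up to a global phase.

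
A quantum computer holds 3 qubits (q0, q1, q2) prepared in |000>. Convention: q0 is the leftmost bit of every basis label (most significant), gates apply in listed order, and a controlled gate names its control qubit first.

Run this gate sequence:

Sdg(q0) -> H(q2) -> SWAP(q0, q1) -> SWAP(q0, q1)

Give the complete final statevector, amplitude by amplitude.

After the circuit, the state carries amplitude sqrt(2)/2 on |000>, sqrt(2)/2 on |001>, and 0 on every other basis state. Key observation: gates 3-4 undo each other exactly, leaving only the rest of the circuit to track.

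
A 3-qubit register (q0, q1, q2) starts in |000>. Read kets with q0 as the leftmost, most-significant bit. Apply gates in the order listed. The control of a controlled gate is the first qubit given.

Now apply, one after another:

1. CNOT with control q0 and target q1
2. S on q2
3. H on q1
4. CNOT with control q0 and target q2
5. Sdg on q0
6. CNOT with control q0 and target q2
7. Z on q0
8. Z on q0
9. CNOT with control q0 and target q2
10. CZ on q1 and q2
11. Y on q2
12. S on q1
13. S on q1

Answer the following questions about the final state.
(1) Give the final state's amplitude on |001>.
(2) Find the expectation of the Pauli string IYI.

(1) |001> carries amplitude sqrt(2)*I/2 in the final state. Key observation: the block from step 6 through step 9 cancels to the identity and can be dropped.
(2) In the final state, IYI has expectation 0.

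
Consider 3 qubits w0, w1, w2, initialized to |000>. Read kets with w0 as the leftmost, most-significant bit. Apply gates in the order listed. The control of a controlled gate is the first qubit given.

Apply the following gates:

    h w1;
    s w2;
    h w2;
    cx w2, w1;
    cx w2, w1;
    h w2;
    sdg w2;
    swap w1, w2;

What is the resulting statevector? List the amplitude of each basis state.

The final amplitudes are sqrt(2)/2 on |000>, sqrt(2)/2 on |001>, and 0 on every other basis state. Key observation: the block from step 3 through step 6 cancels to the identity and can be dropped.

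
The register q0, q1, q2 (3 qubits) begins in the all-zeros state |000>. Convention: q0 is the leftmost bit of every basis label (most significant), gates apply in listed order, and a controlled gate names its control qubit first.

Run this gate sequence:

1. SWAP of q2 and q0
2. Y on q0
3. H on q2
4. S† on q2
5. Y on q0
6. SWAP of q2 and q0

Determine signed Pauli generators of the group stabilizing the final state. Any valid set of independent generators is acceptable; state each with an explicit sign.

One valid set of independent stabilizer generators is -YII, +IZI, +IIZ (any independent generating set of the same group is equally correct).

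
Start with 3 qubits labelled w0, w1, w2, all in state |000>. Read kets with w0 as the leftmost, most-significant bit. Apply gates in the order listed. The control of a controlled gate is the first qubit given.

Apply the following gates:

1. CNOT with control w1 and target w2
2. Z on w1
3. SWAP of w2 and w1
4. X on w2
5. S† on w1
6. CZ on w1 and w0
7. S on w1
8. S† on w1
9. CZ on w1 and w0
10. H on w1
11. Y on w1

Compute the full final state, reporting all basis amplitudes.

The final amplitudes are -sqrt(2)*I/2 on |001>, sqrt(2)*I/2 on |011>, and 0 on every other basis state.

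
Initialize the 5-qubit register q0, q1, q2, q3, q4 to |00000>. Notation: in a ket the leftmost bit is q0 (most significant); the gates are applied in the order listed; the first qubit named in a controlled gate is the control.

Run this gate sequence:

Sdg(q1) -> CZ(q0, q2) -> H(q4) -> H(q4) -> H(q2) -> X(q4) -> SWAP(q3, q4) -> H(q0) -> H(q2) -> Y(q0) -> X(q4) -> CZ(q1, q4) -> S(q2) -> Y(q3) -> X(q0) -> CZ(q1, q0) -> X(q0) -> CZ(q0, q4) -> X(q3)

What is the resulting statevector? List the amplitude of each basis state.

After the circuit, the state carries amplitude -sqrt(2)/2 on |00011>, -sqrt(2)/2 on |10011>, and 0 on every other basis state.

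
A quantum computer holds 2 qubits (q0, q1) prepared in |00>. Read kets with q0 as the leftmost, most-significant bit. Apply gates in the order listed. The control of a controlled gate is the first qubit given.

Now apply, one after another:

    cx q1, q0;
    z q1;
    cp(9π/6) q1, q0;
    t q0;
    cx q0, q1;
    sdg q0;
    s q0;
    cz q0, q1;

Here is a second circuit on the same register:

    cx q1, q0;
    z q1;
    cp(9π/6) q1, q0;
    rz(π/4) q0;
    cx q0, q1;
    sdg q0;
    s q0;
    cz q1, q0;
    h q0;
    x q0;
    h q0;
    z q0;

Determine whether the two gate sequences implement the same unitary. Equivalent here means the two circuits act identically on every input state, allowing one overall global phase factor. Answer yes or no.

Yes: on every input state the two circuits agree up to one overall phase factor.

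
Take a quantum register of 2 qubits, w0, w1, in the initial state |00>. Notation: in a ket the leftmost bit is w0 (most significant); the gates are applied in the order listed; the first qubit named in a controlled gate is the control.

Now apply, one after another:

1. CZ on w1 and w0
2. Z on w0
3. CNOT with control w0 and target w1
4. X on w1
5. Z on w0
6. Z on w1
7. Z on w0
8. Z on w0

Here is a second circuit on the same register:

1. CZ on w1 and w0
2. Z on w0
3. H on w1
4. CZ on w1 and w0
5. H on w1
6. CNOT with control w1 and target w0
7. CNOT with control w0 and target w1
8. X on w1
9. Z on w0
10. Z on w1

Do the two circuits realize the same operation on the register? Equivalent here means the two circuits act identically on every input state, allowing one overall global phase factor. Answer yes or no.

No, they are not equivalent — no single phase factor reconciles the two unitaries.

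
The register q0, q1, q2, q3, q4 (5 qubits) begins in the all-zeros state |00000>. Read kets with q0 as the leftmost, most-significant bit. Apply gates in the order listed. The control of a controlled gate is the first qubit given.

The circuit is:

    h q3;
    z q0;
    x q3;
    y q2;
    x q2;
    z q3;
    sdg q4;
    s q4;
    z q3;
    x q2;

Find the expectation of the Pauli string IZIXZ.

The observable IZIXZ averages to 1. Key observation: the block from step 5 through step 10 cancels to the identity and can be dropped.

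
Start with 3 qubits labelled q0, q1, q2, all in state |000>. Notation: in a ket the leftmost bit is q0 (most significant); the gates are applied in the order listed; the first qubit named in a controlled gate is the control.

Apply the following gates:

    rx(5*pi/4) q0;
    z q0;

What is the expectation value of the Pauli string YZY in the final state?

In the final state, YZY has expectation 0.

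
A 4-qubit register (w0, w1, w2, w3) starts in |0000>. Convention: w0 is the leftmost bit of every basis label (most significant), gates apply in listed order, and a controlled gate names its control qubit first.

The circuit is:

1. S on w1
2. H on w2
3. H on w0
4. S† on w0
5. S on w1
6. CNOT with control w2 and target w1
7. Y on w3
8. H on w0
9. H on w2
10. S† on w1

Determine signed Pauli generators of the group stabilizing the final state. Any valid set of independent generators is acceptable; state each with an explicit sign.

The final state is stabilized by the group generated by +YIII, -IYZI, +IZXI, -IIIZ; other independent generating sets are equally valid.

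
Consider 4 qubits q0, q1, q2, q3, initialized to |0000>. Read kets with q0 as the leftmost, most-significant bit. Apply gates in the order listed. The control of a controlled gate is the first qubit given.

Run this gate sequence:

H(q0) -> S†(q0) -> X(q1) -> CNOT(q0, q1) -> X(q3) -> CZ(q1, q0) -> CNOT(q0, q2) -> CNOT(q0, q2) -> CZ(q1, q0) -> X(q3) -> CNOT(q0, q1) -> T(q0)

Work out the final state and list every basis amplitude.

After the circuit, the state carries amplitude sqrt(2)/2 on |0100>, -sqrt(2)*exp(3*I*pi/4)/2 on |1100>, and 0 on every other basis state.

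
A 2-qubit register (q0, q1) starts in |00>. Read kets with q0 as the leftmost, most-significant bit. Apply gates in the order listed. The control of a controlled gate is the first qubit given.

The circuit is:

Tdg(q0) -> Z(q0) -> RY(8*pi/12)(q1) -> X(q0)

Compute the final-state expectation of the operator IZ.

The expectation value of IZ is -1/2.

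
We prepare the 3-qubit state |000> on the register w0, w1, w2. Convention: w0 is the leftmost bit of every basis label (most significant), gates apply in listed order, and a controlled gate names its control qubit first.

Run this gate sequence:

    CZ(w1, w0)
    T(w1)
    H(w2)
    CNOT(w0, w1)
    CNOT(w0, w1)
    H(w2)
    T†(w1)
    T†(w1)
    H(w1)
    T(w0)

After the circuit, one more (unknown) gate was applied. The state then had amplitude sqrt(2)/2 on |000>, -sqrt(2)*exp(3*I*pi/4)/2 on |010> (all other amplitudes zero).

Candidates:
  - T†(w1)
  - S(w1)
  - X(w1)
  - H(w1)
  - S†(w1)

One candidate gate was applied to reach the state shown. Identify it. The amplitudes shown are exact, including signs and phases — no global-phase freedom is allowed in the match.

It was T†(w1) that produced the state shown.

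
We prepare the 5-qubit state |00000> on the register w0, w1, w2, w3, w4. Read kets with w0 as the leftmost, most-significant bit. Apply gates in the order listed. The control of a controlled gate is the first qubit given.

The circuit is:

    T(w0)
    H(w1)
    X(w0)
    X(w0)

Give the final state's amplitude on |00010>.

The amplitude on |00010> is 0. Key observation: steps 3-4 multiply out to the identity, so the circuit reduces to the remaining gates.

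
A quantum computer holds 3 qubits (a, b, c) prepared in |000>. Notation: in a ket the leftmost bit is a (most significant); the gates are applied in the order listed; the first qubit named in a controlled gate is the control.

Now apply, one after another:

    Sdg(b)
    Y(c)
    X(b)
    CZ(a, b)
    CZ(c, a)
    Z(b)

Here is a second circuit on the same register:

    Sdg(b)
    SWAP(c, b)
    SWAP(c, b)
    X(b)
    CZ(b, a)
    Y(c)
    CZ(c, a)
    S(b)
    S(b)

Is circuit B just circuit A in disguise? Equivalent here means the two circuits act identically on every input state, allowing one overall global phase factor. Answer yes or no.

Yes — the two circuits implement the same unitary up to a global phase.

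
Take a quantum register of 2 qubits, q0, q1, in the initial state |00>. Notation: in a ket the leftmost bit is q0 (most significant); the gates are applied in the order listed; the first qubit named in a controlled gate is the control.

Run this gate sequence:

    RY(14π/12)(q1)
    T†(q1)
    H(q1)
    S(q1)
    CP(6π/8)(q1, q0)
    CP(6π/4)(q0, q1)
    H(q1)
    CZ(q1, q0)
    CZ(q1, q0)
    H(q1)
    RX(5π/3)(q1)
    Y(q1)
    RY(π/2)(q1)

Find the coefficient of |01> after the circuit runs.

The amplitude on |01> is (-sqrt(2) - (sqrt(2) - sqrt(6)*I + 2*sqrt(2)*I)*exp(I*pi/4) + sqrt(6)*I + 2*sqrt(2)*I)*exp(3*I*pi/4)/8. Key observation: steps 7-10 multiply out to the identity, so the circuit reduces to the remaining gates.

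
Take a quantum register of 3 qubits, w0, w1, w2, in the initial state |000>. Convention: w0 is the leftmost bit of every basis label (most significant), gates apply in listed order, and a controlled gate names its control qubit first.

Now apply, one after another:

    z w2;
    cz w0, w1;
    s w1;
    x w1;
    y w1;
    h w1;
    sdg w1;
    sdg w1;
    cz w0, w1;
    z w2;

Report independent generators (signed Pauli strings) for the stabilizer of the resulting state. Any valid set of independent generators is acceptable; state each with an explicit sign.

The stabilizer group can be generated by -IXI, +ZII, +IIZ, among other valid generating sets.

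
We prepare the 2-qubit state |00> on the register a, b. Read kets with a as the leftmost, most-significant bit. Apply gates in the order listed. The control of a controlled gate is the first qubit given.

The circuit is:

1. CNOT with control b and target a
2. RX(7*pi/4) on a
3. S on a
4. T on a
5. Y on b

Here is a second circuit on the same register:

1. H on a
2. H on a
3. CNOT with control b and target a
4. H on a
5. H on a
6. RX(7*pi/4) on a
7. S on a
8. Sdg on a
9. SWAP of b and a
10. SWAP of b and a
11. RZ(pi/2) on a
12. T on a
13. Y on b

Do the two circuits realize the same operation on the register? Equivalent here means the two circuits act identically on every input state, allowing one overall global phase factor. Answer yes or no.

Yes: on every input state the two circuits agree up to one overall phase factor.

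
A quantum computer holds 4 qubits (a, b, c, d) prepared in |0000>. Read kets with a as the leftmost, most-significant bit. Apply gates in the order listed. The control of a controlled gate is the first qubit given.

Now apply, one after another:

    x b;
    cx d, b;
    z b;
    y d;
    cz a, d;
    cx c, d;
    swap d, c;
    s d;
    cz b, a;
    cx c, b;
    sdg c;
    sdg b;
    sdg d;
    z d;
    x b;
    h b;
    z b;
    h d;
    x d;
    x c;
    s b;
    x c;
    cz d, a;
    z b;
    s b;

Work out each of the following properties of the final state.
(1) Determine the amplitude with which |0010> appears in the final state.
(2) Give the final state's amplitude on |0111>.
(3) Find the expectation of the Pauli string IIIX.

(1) The final state's coefficient on |0010> equals -1/2.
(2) The amplitude on |0111> is -1/2.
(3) In the final state, IIIX has expectation 1.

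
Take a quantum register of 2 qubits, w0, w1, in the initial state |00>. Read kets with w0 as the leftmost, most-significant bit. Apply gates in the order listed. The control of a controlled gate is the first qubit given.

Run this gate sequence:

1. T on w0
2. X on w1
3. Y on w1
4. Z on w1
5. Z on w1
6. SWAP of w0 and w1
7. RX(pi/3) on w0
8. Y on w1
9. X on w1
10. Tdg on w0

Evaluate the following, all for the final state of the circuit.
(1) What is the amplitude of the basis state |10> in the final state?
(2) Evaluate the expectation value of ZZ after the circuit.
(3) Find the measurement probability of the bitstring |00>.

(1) The amplitude on |10> is -exp(I*pi/4)/2.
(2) In the final state, ZZ has expectation 1/2.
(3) The probability of measuring |00> is 3/4.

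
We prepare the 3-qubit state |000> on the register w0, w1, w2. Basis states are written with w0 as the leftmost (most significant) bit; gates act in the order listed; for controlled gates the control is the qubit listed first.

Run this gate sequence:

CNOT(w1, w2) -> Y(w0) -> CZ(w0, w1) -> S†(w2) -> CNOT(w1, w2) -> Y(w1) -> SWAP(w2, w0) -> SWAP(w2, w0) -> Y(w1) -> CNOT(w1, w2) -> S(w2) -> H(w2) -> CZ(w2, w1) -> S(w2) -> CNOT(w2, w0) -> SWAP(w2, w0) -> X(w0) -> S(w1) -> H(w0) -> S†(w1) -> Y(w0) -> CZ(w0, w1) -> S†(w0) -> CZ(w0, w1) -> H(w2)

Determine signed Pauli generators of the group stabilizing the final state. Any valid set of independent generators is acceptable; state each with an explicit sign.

The final state is stabilized by the group generated by +XIZ, -ZIY, +IZI; other independent generating sets are equally valid.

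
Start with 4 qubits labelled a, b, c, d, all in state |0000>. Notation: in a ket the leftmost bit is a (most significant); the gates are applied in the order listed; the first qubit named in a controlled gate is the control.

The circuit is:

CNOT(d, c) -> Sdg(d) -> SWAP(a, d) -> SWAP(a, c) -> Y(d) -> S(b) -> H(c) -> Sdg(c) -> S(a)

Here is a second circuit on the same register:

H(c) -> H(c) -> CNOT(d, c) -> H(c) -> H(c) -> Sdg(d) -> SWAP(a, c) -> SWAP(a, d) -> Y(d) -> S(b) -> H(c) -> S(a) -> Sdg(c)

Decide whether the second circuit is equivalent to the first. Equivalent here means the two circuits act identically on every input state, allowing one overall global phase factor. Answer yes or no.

No: there is an input state on which the two circuits produce genuinely different outputs (not merely differing by a phase).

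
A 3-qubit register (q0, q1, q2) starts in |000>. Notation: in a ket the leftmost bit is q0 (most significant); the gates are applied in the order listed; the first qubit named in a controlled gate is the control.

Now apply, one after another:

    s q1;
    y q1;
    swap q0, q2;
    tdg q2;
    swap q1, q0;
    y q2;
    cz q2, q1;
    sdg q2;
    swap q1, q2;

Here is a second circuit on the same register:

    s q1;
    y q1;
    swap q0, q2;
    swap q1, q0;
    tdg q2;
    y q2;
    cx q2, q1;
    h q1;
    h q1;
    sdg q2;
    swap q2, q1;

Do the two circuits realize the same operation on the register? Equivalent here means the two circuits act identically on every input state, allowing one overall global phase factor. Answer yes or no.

No: there is an input state on which the two circuits produce genuinely different outputs (not merely differing by a phase).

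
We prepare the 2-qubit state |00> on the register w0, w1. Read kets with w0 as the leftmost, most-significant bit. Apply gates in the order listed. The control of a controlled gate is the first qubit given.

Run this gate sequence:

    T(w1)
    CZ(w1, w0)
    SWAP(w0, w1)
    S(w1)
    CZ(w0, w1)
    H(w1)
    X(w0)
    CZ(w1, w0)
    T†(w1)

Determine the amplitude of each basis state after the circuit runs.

The resulting statevector has amplitude 0 on |00>, 0 on |01>, sqrt(2)/2 on |10>, sqrt(2)*exp(3*I*pi/4)/2 on |11>.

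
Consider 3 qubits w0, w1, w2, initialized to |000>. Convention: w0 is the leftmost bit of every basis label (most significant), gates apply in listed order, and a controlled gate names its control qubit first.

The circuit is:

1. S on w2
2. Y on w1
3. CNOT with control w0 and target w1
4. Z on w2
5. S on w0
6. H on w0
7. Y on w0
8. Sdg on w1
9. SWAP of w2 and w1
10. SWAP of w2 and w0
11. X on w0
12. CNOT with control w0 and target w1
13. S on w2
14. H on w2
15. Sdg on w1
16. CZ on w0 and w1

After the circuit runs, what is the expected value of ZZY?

The observable ZZY averages to 1.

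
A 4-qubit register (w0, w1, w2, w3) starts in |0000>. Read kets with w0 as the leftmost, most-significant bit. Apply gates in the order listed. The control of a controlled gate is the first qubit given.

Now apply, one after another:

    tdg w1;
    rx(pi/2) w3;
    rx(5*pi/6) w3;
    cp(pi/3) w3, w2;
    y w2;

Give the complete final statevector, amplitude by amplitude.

The resulting statevector has amplitude -I/2 on |0010>, sqrt(3)/2 on |0011>, and 0 on every other basis state.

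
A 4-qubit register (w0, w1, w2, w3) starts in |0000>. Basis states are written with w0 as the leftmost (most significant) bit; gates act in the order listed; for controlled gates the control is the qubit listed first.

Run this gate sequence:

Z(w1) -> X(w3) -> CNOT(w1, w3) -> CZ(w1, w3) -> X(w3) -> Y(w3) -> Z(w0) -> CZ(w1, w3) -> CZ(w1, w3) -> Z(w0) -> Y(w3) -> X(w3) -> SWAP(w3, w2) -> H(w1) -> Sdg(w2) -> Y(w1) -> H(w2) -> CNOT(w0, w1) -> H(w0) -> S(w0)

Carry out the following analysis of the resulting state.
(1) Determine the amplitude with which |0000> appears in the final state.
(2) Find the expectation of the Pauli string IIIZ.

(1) The amplitude on |0000> is -sqrt(2)/4. Key observation: the block from step 5 through step 12 cancels to the identity and can be dropped.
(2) The expectation value of IIIZ is 1.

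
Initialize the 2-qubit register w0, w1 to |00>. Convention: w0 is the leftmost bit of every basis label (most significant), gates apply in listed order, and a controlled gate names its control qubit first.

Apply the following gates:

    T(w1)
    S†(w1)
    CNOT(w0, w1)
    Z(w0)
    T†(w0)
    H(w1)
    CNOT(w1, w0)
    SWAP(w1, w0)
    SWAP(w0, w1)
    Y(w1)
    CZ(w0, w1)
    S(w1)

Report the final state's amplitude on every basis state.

The resulting statevector has amplitude 0 on |00>, -sqrt(2)/2 on |01>, -sqrt(2)*I/2 on |10>, 0 on |11>.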